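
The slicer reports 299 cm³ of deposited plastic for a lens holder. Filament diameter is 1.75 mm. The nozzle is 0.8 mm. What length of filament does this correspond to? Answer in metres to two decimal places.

Cross-section of 1.75 mm filament: π·(1.75/2)² = 2.4053 mm².
L = 299000 mm³ / 2.4053 mm² = 124308.82 mm, i.e. 124.31 m.

124.31 m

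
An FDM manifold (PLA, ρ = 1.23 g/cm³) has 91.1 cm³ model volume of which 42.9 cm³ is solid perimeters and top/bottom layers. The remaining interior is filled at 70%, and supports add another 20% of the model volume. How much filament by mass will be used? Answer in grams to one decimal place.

116.7 g

Interior volume = 91.1 − 42.9, so 48.2 cm³.
Infill volume = 0.70 × 48.2 = 33.74 cm³.
Support: 0.20 × 91.1 → 18.22 cm³.
Total printed volume: 42.9 + 33.74 + 18.22 → 94.86 cm³.
Mass: 94.86 × 1.23 → 116.6778 g.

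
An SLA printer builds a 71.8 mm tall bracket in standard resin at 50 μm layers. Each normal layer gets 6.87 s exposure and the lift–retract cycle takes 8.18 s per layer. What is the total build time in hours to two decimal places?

6.00 hours

Layers = ⌈71.8/0.05⌉ = 1436.
Each layer takes = 6.87 + 8.18, so 15.05 s.
Build time: 1436 × 15.05 s = 21611.8 s, i.e. 6.00 hours.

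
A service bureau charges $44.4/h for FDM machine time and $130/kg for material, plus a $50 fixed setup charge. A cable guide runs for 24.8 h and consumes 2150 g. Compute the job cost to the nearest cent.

$1430.62

Machine cost: 44.4 × 24.8 → $1101.12.
Material cost = 130 × 2150/1000, so $279.50.
Total = 1101.12 + 279.50 + 50 = $1430.62.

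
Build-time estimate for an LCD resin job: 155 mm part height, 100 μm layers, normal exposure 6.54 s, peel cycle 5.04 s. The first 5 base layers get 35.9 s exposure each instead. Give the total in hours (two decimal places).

Number of layers: 155 / 0.1 → 1550 (rounded up).
Burn-in layers = 5 × (35.9 + 5.04) = 204.7 s.
Remaining layers = 1545 × (6.54 + 5.04) = 17891.1 s.
Total = 204.7 + 17891.1 = 18095.8 s = 5.03 hours.

5.03 hours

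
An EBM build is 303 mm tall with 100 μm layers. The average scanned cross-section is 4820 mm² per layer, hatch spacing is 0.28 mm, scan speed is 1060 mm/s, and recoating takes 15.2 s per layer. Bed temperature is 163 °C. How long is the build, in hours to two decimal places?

Number of layers: 303 / 0.1 → 3030 (rounded up).
Hatch length per layer = 4820 / 0.28, so 17214.3 mm.
Per-layer scan time: 17214.3 / 1060 → 16.2399 s.
Time per layer = 16.2399 + 15.2 = 31.4399 s.
Build time = 3030 × 31.4399 = 95262.897 s = 26.46 hours.

26.46 hours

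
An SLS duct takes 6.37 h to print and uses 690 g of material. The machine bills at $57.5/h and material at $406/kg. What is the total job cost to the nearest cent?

$646.42

Machine-time cost = 57.5 × 6.37, so $366.275.
Feedstock cost: 406 × 690/1000 → $280.14.
Total = 366.275 + 280.14 = 646.415 ≈ $646.42.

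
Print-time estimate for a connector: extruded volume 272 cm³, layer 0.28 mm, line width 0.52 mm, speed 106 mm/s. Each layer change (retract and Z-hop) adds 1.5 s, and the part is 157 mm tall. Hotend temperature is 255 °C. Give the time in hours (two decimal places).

5.13 hours

Line area = 0.28 × 0.52, so 0.1456 mm².
Total extruded path = 272000/0.1456 = 1868131.9 mm.
Time extruding = 1868131.9 / 106 = 17623.9 s.
Layer count = ceil(157 / 0.28) = 561.
Layer-change overhead = 561 × 1.5, so 841.5 s.
Total = 17623.9 + 841.5 = 18465.4 s = 5.13 hours.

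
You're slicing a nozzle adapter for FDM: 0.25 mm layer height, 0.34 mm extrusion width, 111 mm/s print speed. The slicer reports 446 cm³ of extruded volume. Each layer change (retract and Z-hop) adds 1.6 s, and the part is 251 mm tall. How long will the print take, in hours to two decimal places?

Line area = 0.25 × 0.34, so 0.085 mm².
Path length: 446000 mm³ / 0.085 mm² → 5247058.8 mm.
Print-move time: 5247058.8 / 111 → 47270.8 s.
Layers = ⌈251/0.25⌉ = 1004.
Z-hop total = 1004 × 1.6 = 1606.4 s.
Altogether 47270.8 + 1606.4 = 48877.2 s, i.e. 13.58 hours.

13.58 hours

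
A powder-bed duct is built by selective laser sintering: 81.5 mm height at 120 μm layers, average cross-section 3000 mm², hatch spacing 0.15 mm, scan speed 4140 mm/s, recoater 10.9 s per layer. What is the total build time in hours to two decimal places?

2.97 hours

Number of layers: 81.5 / 0.12 → 680 (rounded up).
Per-layer scan distance: 3000 / 0.15 → 20000 mm.
Scan time per layer: 20000 / 4140 → 4.8309 s.
Layer cycle: 4.8309 + 10.9 → 15.7309 s.
Total: 680 × 15.7309 s = 10697.012 s → 2.97 hours.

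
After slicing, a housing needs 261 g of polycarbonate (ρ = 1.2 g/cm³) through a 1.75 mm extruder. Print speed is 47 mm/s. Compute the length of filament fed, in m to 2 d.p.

Volume = 261 g / 1.2 g·cm⁻³ = 217.5 cm³ = 217500 mm³.
Cross-section of 1.75 mm filament: π·(1.75/2)² = 2.4053 mm².
Length = 217500 / 2.4053 = 90425.31 mm = 90.43 m.

90.43 m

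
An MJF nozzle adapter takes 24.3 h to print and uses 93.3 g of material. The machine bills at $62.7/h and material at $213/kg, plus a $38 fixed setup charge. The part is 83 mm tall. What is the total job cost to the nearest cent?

Machine-time cost: 62.7 × 24.3 → $1523.61.
Feedstock cost = 213 × 93.3/1000, so $19.8729.
Adding setup: 1523.61 + 19.8729 + 38 → 1581.4829 ≈ $1581.48.

$1581.48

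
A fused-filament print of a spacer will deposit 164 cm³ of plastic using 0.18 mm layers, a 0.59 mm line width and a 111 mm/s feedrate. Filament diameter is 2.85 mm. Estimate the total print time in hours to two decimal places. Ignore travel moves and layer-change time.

Extrusion cross-section: 0.18 × 0.59 → 0.1062 mm².
Toolpath length = 164 cm³ / 0.1062 mm² = 164000 / 0.1062 = 1544256.1 mm.
Extrusion time: 1544256.1 / 111 → 13912.2 s.
That's 13912.2 s → 3.86 hours.

3.86 hours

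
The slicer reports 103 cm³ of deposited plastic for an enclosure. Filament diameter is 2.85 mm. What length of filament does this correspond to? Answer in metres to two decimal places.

Filament cross-section = π × (2.85/2)² = 6.3794 mm².
Length = 103 cm³ / 6.3794 mm² = 103000 / 6.3794 = 16145.72 mm = 16.15 m.

16.15 m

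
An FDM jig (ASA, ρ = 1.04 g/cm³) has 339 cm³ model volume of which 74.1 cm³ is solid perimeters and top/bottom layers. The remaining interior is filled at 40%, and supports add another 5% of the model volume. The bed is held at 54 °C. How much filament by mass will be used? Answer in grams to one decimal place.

Interior volume: 339 − 74.1 → 264.9 cm³.
Infill deposited = 0.40 × 264.9 = 105.96 cm³.
Support: 0.05 × 339 → 16.95 cm³.
Deposited volume = 74.1 + 105.96 + 16.95, so 197.01 cm³.
Mass = 197.01 × 1.04, so 204.8904 g.

204.9 g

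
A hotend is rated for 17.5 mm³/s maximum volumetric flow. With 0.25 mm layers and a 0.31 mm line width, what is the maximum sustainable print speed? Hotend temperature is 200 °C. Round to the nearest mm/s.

226 mm/s

A = 0.25 × 0.31, so 0.0775 mm².
v_max = Q/A = 17.5/0.0775 = 225.81 mm/s → 226 mm/s.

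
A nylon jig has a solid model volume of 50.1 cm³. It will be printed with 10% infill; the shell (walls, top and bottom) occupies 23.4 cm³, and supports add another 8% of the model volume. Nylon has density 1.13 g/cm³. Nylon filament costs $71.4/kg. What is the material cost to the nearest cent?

Interior volume = 50.1 − 23.4, so 26.7 cm³.
Deposited infill = 0.10 × 26.7 = 2.67 cm³.
Support = 0.08 × 50.1, so 4.008 cm³.
Deposited volume = 23.4 + 2.67 + 4.008 = 30.078 cm³.
Mass = 30.078 × 1.13 = 33.98814 g.
At $71.4/kg: 33.98814/1000 × 71.4 = $2.43.

$2.43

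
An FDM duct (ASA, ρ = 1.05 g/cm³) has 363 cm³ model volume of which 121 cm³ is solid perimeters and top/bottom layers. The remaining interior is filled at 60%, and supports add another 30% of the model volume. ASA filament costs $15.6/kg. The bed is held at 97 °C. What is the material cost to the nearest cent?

Interior volume: 363 − 121 → 242 cm³.
Infill deposited = 0.60 × 242, so 145.2 cm³.
Support = 0.30 × 363 = 108.9 cm³.
Deposited volume = 121 + 145.2 + 108.9 = 375.1 cm³.
Mass: 375.1 × 1.05 → 393.855 g.
At $15.6/kg: 393.855/1000 × 15.6 = $6.14.

$6.14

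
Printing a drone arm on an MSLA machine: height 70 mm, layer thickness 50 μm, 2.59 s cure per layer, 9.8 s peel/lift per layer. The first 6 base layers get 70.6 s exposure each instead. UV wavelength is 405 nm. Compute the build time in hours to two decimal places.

4.93 hours

Number of layers: 70 / 0.05 → 1400 (rounded up).
Base layers = 6 × (70.6 + 9.8) = 482.4 s.
Regular layers = 1394 × (2.59 + 9.8), so 17271.66 s.
Sum: 482.4 + 17271.66 = 17754.06 s → 4.93 hours.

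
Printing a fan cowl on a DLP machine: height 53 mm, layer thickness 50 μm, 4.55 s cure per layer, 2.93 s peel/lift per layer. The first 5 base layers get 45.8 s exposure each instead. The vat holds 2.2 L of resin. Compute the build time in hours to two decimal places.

2.26 hours

Layers = ⌈53/0.05⌉ = 1060.
Bottom layers: 5 × (45.8 + 2.93) → 243.65 s.
Remaining layers: 1055 × (4.55 + 2.93) → 7891.4 s.
Sum: 243.65 + 7891.4 = 8135.05 s → 2.26 hours.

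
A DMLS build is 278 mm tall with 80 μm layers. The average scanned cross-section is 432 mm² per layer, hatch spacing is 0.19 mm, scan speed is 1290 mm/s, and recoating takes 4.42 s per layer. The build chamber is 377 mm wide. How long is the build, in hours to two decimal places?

Number of layers: 278 / 0.08 → 3475 (rounded up).
Per-layer scan distance = 432 / 0.19 = 2273.7 mm.
Per-layer scan time: 2273.7 / 1290 → 1.7626 s.
Layer cycle = 1.7626 + 4.42, so 6.1826 s.
Build time = 3475 × 6.1826 = 21484.535 s = 5.97 hours.

5.97 hours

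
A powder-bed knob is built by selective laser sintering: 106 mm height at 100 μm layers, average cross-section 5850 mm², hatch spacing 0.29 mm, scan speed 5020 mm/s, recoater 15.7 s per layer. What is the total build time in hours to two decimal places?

5.81 hours

Number of layers: 106 / 0.1 → 1060 (rounded up).
Per-layer scan distance = 5850 / 0.29 = 20172.4 mm.
Per-layer scan time = 20172.4 / 5020, so 4.0184 s.
Layer cycle = 4.0184 + 15.7, so 19.7184 s.
1060 layers × 19.7184 s/layer = 20901.504 s, i.e. 5.81 hours.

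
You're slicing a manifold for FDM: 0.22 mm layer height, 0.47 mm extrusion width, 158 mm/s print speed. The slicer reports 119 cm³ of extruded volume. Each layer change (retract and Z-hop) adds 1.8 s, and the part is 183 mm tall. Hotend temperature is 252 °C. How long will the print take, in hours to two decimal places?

2.44 hours

Bead cross-section: 0.22 × 0.47 → 0.1034 mm².
Path length: 119000 mm³ / 0.1034 mm² → 1150870.4 mm.
Print-move time: 1150870.4 / 158 → 7284 s.
Layers = ⌈183/0.22⌉ = 832.
Non-print overhead = 832 × 1.8, so 1497.6 s.
Altogether 7284 + 1497.6 = 8781.6 s, i.e. 2.44 hours.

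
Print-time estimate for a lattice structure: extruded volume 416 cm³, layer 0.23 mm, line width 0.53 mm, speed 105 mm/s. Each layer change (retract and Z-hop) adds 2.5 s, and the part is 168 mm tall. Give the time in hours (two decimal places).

Line area: 0.23 × 0.53 → 0.1219 mm².
Toolpath length = 416 cm³ / 0.1219 mm² = 416000 / 0.1219 = 3412633.3 mm.
Print-move time: 3412633.3 / 105 → 32501.3 s.
Layers = ⌈168/0.23⌉ = 731.
Z-hop total = 731 × 2.5, so 1827.5 s.
Total = 32501.3 + 1827.5 = 34328.8 s = 9.54 hours.

9.54 hours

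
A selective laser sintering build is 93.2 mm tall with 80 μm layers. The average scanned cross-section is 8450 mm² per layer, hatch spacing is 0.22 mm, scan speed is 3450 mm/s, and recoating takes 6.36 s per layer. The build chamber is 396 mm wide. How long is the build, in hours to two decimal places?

Number of layers: 93.2 / 0.08 → 1165 (rounded up).
Per-layer scan distance: 8450 / 0.22 → 38409.1 mm.
Per-layer scan time = 38409.1 / 3450 = 11.1331 s.
Time per layer = 11.1331 + 6.36 = 17.4931 s.
1165 layers × 17.4931 s/layer = 20379.4615 s, i.e. 5.66 hours.

5.66 hours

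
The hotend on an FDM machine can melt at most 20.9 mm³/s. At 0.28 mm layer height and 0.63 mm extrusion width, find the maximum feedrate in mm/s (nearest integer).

118 mm/s

Extrusion cross-section = 0.28 × 0.63, so 0.1764 mm².
Max speed = 20.9 / 0.1764 = 118.48 ≈ 118 mm/s.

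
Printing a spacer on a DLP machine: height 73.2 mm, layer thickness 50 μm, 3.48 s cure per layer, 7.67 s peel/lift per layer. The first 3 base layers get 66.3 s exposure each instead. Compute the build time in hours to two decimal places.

4.59 hours

Layer count = ceil(73.2 / 0.05) = 1464.
Burn-in layers = 3 × (66.3 + 7.67), so 221.91 s.
Regular layers: 1461 × (3.48 + 7.67) → 16290.15 s.
Sum: 221.91 + 16290.15 = 16512.06 s → 4.59 hours.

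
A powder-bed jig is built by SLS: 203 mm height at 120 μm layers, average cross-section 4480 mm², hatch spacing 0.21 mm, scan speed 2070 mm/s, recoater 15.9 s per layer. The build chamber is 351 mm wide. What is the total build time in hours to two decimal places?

Layers = ⌈203/0.12⌉ = 1692.
Hatch length per layer = 4480 / 0.21, so 21333.3 mm.
Laser time per layer = 21333.3 / 2070 = 10.3059 s.
Layer cycle: 10.3059 + 15.9 → 26.2059 s.
1692 layers × 26.2059 s/layer = 44340.3828 s, i.e. 12.32 hours.

12.32 hours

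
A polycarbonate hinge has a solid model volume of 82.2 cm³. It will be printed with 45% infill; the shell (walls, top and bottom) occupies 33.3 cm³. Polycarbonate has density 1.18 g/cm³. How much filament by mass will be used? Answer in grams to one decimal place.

65.3 g

Volume inside the shell: 82.2 − 33.3 → 48.9 cm³.
Infill volume: 0.45 × 48.9 → 22.005 cm³.
Total extruded: 33.3 + 22.005 → 55.305 cm³.
Mass: 55.305 × 1.18 → 65.2599 g.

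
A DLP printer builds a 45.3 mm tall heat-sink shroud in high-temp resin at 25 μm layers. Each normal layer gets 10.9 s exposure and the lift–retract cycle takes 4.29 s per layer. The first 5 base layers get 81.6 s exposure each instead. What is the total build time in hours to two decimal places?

7.74 hours

Number of layers: 45.3 / 0.025 → 1812 (rounded up).
Burn-in layers = 5 × (81.6 + 4.29) = 429.45 s.
Normal layers = 1807 × (10.9 + 4.29) = 27448.33 s.
Sum: 429.45 + 27448.33 = 27877.78 s → 7.74 hours.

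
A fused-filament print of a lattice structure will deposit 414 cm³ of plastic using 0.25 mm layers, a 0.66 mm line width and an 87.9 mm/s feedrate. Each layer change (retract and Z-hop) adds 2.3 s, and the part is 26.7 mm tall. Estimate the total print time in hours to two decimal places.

8.00 hours

Extrusion cross-section = 0.25 × 0.66, so 0.165 mm².
Path length: 414000 mm³ / 0.165 mm² → 2509090.9 mm.
Extrusion time: 2509090.9 / 87.9 → 28544.8 s.
Layers = ⌈26.7/0.25⌉ = 107.
Layer-change overhead: 107 × 2.3 → 246.1 s.
Altogether 28544.8 + 246.1 = 28790.9 s, i.e. 8.00 hours.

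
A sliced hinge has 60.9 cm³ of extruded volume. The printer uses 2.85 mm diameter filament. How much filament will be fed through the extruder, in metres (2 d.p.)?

9.55 m

A = π r² = π × 1.425² = 6.3794 mm².
L = 60900 mm³ / 6.3794 mm² = 9546.35 mm, i.e. 9.55 m.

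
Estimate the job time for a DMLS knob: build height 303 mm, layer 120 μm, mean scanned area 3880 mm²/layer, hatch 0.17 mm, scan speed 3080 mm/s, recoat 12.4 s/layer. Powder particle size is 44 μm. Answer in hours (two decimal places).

13.89 hours

Layer count = ceil(303 / 0.12) = 2525.
Scan path per layer = 3880 / 0.17 = 22823.5 mm.
Laser time per layer = 22823.5 / 3080, so 7.4102 s.
Layer cycle = 7.4102 + 12.4, so 19.8102 s.
Build time = 2525 × 19.8102 = 50020.755 s = 13.89 hours.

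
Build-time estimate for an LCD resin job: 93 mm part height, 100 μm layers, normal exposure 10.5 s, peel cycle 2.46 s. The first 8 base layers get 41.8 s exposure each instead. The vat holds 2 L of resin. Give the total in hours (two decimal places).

Layer count = ceil(93 / 0.1) = 930.
Base layers = 8 × (41.8 + 2.46) = 354.08 s.
Remaining layers: 922 × (10.5 + 2.46) → 11949.12 s.
Sum: 354.08 + 11949.12 = 12303.2 s → 3.42 hours.

3.42 hours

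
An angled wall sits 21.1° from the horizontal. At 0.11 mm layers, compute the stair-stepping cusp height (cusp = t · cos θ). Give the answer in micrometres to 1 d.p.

Cusp = layer height × cos(21.1°) = 0.11 × 0.9330 = 0.10263 mm = 102.6 μm.

102.6 μm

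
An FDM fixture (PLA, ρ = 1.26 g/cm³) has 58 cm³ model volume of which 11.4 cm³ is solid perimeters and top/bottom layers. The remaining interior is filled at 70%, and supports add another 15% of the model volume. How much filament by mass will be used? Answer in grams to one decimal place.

66.4 g

Interior volume = 58 − 11.4, so 46.6 cm³.
Deposited infill = 0.70 × 46.6, so 32.62 cm³.
Support: 0.15 × 58 → 8.7 cm³.
Total extruded = 11.4 + 32.62 + 8.7, so 52.72 cm³.
Mass: 52.72 × 1.26 → 66.4272 g.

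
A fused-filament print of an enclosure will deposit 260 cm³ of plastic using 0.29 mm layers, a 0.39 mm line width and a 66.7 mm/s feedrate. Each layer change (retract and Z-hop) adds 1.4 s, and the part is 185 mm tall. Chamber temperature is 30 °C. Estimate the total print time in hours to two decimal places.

Line area = 0.29 × 0.39, so 0.1131 mm².
Path length: 260000 mm³ / 0.1131 mm² → 2298850.6 mm.
Print-move time = 2298850.6 / 66.7 = 34465.5 s.
Layer count = ceil(185 / 0.29) = 638.
Layer-change overhead: 638 × 1.4 → 893.2 s.
Total = 34465.5 + 893.2 = 35358.7 s = 9.82 hours.

9.82 hours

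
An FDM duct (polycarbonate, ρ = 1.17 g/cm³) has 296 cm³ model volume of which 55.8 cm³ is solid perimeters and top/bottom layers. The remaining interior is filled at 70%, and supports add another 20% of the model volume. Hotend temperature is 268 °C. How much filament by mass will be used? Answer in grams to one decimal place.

Volume inside the shell = 296 − 55.8, so 240.2 cm³.
Deposited infill = 0.70 × 240.2, so 168.14 cm³.
Support: 0.20 × 296 → 59.2 cm³.
Deposited volume = 55.8 + 168.14 + 59.2 = 283.14 cm³.
Mass = 283.14 × 1.17, so 331.2738 g.

331.3 g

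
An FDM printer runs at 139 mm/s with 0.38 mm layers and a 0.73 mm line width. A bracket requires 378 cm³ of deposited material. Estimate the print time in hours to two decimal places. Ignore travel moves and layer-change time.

2.72 hours

Extrusion cross-section = 0.38 × 0.73 = 0.2774 mm².
Total extruded path = 378000/0.2774 = 1362653.2 mm.
Print-move time = 1362653.2 / 139 = 9803.3 s.
That's 9803.3 s → 2.72 hours.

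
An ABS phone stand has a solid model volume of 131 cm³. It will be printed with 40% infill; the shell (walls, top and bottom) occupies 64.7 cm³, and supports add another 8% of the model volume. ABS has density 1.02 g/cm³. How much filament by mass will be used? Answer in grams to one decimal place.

103.7 g

Interior volume = 131 − 64.7 = 66.3 cm³.
Deposited infill: 0.40 × 66.3 → 26.52 cm³.
Support: 0.08 × 131 → 10.48 cm³.
Total extruded: 64.7 + 26.52 + 10.48 → 101.7 cm³.
Mass: 101.7 × 1.02 → 103.734 g.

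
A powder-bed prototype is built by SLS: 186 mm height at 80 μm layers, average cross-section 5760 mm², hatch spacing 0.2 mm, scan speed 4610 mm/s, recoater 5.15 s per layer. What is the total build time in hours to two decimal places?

Layer count = ceil(186 / 0.08) = 2325.
Scan path per layer = 5760 / 0.2 = 28800 mm.
Per-layer scan time: 28800 / 4610 → 6.2473 s.
Layer cycle = 6.2473 + 5.15, so 11.3973 s.
2325 layers × 11.3973 s/layer = 26498.7225 s, i.e. 7.36 hours.

7.36 hours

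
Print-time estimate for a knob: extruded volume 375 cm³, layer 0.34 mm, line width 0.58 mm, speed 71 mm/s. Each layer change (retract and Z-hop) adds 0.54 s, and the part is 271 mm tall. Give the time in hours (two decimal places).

Extrusion cross-section = 0.34 × 0.58 = 0.1972 mm².
Toolpath length = 375 cm³ / 0.1972 mm² = 375000 / 0.1972 = 1901622.7 mm.
Extrusion time = 1901622.7 / 71, so 26783.4 s.
Layer count = ceil(271 / 0.34) = 798.
Non-print overhead = 798 × 0.54, so 430.92 s.
Altogether 26783.4 + 430.92 = 27214.32 s, i.e. 7.56 hours.

7.56 hours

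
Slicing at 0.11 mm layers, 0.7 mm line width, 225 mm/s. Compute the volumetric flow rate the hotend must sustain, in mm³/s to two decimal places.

17.33

Extrusion cross-section = 0.11 × 0.7 = 0.077 mm².
Volumetric flow = 225 × 0.077 = 17.33 mm³/s.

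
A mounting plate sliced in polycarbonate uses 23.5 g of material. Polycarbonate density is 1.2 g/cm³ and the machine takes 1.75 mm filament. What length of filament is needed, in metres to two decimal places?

Extruded volume: 23.5/1.2 = 19.5833 cm³ (19583.3 mm³).
Cross-section of 1.75 mm filament: π·(1.75/2)² = 2.4053 mm².
L = V/A = 19583.3/2.4053 = 8141.73 mm → 8.14 m.

8.14 m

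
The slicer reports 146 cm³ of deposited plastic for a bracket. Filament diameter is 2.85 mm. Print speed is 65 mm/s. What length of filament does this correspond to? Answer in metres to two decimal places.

Cross-section of 2.85 mm filament: π·(2.85/2)² = 6.3794 mm².
Length = 146 cm³ / 6.3794 mm² = 146000 / 6.3794 = 22886.16 mm = 22.89 m.

22.89 m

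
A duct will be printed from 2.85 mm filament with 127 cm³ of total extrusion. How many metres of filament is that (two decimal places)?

19.91 m

A = π r² = π × 1.425² = 6.3794 mm².
Length = 127 cm³ / 6.3794 mm² = 127000 / 6.3794 = 19907.83 mm = 19.91 m.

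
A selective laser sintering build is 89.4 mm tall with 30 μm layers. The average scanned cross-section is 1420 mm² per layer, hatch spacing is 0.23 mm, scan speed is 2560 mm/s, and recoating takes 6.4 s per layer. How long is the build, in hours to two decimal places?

Number of layers: 89.4 / 0.03 → 2980 (rounded up).
Scan path per layer: 1420 / 0.23 → 6173.9 mm.
Scan time per layer: 6173.9 / 2560 → 2.4117 s.
Time per layer = 2.4117 + 6.4, so 8.8117 s.
Total: 2980 × 8.8117 s = 26258.866 s → 7.29 hours.

7.29 hours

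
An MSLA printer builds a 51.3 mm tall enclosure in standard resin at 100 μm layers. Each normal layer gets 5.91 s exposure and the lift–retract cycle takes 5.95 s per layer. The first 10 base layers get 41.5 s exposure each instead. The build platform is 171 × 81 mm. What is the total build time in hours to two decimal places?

1.79 hours

Number of layers: 51.3 / 0.1 → 513 (rounded up).
Burn-in layers = 10 × (41.5 + 5.95), so 474.5 s.
Remaining layers = 503 × (5.91 + 5.95), so 5965.58 s.
Sum: 474.5 + 5965.58 = 6440.08 s → 1.79 hours.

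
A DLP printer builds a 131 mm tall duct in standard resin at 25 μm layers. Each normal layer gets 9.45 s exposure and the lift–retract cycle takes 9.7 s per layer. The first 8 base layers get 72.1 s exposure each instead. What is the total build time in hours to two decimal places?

Number of layers: 131 / 0.025 → 5240 (rounded up).
Bottom layers = 8 × (72.1 + 9.7), so 654.4 s.
Normal layers: 5232 × (9.45 + 9.7) → 100192.8 s.
Total = 654.4 + 100192.8 = 100847.2 s = 28.01 hours.

28.01 hours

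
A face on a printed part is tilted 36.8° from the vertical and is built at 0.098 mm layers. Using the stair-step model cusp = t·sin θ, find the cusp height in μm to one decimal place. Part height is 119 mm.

Cusp = layer height × sin(36.8°) = 0.098 × 0.5990 = 0.058702 mm = 58.7 μm.

58.7 μm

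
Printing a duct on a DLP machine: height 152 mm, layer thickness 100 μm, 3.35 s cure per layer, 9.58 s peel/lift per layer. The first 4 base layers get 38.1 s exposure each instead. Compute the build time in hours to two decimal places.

5.50 hours

Number of layers: 152 / 0.1 → 1520 (rounded up).
Burn-in layers: 4 × (38.1 + 9.58) → 190.72 s.
Normal layers = 1516 × (3.35 + 9.58) = 19601.88 s.
Total = 190.72 + 19601.88 = 19792.6 s = 5.50 hours.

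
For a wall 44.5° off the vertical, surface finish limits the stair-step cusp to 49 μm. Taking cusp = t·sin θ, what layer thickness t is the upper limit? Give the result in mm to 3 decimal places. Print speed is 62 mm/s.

0.070 mm

sin(44.5°) = 0.7009; t_max = 0.049/0.7009 = 0.070 mm.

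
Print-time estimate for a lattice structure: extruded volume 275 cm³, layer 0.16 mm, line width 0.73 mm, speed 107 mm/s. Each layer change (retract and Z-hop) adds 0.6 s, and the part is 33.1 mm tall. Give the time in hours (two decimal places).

6.15 hours

Line area = 0.16 × 0.73, so 0.1168 mm².
Path length: 275000 mm³ / 0.1168 mm² → 2354452.1 mm.
Extrusion time = 2354452.1 / 107, so 22004.2 s.
Number of layers: 33.1 / 0.16 → 207 (rounded up).
Layer-change overhead = 207 × 0.6 = 124.2 s.
Altogether 22004.2 + 124.2 = 22128.4 s, i.e. 6.15 hours.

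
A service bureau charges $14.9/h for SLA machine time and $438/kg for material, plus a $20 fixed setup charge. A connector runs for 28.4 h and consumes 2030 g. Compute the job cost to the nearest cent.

Time charge = 14.9 × 28.4 = $423.16.
Feedstock cost = 438 × 2030/1000 = $889.14.
Total = 423.16 + 889.14 + 20 = $1332.30.

$1332.30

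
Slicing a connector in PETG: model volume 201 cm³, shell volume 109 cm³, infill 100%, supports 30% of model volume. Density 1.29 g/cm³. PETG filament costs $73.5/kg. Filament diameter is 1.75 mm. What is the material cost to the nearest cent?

$24.78

Interior volume: 201 − 109 → 92 cm³.
Deposited infill = 1.00 × 92, so 92 cm³.
Support = 0.30 × 201, so 60.3 cm³.
Total printed volume = 109 + 92 + 60.3 = 261.3 cm³.
Mass: 261.3 × 1.29 → 337.077 g.
Cost = 337.077 g / 1000 × $73.5/kg = $24.78.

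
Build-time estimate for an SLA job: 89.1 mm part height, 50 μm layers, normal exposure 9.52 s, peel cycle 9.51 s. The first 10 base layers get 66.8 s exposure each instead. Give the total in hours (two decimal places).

9.58 hours

Number of layers: 89.1 / 0.05 → 1782 (rounded up).
Burn-in layers = 10 × (66.8 + 9.51), so 763.1 s.
Normal layers: 1772 × (9.52 + 9.51) → 33721.16 s.
Sum: 763.1 + 33721.16 = 34484.26 s → 9.58 hours.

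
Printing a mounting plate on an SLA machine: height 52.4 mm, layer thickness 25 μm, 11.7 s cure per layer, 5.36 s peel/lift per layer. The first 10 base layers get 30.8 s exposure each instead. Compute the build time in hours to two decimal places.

Layers = ⌈52.4/0.025⌉ = 2096.
Burn-in layers = 10 × (30.8 + 5.36) = 361.6 s.
Normal layers: 2086 × (11.7 + 5.36) → 35587.16 s.
Sum: 361.6 + 35587.16 = 35948.76 s → 9.99 hours.

9.99 hours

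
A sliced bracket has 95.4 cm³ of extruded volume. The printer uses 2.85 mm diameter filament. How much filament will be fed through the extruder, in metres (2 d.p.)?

A = π r² = π × 1.425² = 6.3794 mm².
L = 95400 mm³ / 6.3794 mm² = 14954.38 mm, i.e. 14.95 m.

14.95 m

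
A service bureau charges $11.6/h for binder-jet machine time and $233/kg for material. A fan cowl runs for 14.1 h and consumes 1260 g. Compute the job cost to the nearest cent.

Machine cost = 11.6 × 14.1, so $163.56.
Feedstock cost: 233 × 1260/1000 → $293.58.
Total = 163.56 + 293.58 = $457.14.

$457.14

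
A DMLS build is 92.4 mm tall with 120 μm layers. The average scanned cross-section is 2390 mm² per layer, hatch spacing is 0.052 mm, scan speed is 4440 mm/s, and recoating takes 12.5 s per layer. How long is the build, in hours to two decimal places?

Layer count = ceil(92.4 / 0.12) = 770.
Per-layer scan distance = 2390 / 0.052, so 45961.5 mm.
Per-layer scan time = 45961.5 / 4440, so 10.3517 s.
Per-layer time = 10.3517 + 12.5, so 22.8517 s.
Total: 770 × 22.8517 s = 17595.809 s → 4.89 hours.

4.89 hours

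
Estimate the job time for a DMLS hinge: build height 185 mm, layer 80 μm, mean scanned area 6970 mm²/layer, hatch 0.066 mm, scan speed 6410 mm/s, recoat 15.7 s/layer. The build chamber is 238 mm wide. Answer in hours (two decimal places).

20.67 hours

Layer count = ceil(185 / 0.08) = 2313.
Per-layer scan distance: 6970 / 0.066 → 105606.1 mm.
Scan time per layer: 105606.1 / 6410 → 16.4752 s.
Time per layer: 16.4752 + 15.7 → 32.1752 s.
2313 layers × 32.1752 s/layer = 74421.2376 s, i.e. 20.67 hours.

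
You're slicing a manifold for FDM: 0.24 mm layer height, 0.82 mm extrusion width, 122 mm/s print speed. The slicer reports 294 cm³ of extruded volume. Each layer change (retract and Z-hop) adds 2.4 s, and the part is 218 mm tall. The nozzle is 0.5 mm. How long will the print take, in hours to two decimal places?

4.01 hours

Line area = 0.24 × 0.82, so 0.1968 mm².
Toolpath length = 294 cm³ / 0.1968 mm² = 294000 / 0.1968 = 1493902.4 mm.
Time extruding = 1493902.4 / 122, so 12245.1 s.
Number of layers: 218 / 0.24 → 909 (rounded up).
Layer-change overhead = 909 × 2.4, so 2181.6 s.
Altogether 12245.1 + 2181.6 = 14426.7 s, i.e. 4.01 hours.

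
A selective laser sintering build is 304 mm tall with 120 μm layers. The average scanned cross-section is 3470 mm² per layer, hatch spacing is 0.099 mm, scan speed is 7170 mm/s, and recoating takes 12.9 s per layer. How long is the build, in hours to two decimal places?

Layer count = ceil(304 / 0.12) = 2534.
Hatch length per layer: 3470 / 0.099 → 35050.5 mm.
Laser time per layer = 35050.5 / 7170, so 4.8885 s.
Per-layer time = 4.8885 + 12.9 = 17.7885 s.
2534 layers × 17.7885 s/layer = 45076.059 s, i.e. 12.52 hours.

12.52 hours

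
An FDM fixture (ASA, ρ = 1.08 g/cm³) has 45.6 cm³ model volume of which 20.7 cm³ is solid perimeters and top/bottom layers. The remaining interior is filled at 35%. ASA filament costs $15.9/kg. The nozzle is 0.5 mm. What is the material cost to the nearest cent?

$0.51

Infill region = 45.6 − 20.7, so 24.9 cm³.
Infill deposited = 0.35 × 24.9 = 8.715 cm³.
Deposited volume = 20.7 + 8.715 = 29.415 cm³.
Mass: 29.415 × 1.08 → 31.7682 g.
At $15.9/kg: 31.7682/1000 × 15.9 = $0.51.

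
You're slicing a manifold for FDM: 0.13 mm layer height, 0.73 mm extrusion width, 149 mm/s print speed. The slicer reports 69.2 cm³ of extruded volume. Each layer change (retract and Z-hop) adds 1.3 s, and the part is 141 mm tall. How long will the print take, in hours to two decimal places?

Extrusion cross-section = 0.13 × 0.73 = 0.0949 mm².
Total extruded path = 69200/0.0949 = 729188.6 mm.
Extrusion time = 729188.6 / 149, so 4893.9 s.
Layers = ⌈141/0.13⌉ = 1085.
Layer-change overhead = 1085 × 1.3 = 1410.5 s.
Total = 4893.9 + 1410.5 = 6304.4 s = 1.75 hours.

1.75 hours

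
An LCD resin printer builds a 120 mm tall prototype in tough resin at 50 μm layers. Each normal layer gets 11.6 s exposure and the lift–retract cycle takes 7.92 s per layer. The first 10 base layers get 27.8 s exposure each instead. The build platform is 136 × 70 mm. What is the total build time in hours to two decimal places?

Layers = ⌈120/0.05⌉ = 2400.
Base layers = 10 × (27.8 + 7.92), so 357.2 s.
Remaining layers: 2390 × (11.6 + 7.92) → 46652.8 s.
Total = 357.2 + 46652.8 = 47010 s = 13.06 hours.

13.06 hours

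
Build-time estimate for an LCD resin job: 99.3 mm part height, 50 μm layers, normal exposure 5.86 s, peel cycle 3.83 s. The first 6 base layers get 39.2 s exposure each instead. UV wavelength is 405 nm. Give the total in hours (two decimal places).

Layers = ⌈99.3/0.05⌉ = 1986.
Bottom layers: 6 × (39.2 + 3.83) → 258.18 s.
Regular layers: 1980 × (5.86 + 3.83) → 19186.2 s.
Sum: 258.18 + 19186.2 = 19444.38 s → 5.40 hours.

5.40 hours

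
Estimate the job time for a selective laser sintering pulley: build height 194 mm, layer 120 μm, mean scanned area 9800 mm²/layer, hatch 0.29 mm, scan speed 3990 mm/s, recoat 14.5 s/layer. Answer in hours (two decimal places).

10.32 hours

Layer count = ceil(194 / 0.12) = 1617.
Scan path per layer = 9800 / 0.29 = 33793.1 mm.
Laser time per layer: 33793.1 / 3990 → 8.4694 s.
Per-layer time: 8.4694 + 14.5 → 22.9694 s.
Build time = 1617 × 22.9694 = 37141.5198 s = 10.32 hours.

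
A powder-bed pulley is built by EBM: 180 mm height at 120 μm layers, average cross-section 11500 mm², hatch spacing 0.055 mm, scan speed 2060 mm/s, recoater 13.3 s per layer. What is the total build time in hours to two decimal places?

Layer count = ceil(180 / 0.12) = 1500.
Hatch length per layer = 11500 / 0.055 = 209090.9 mm.
Scan time per layer = 209090.9 / 2060 = 101.5004 s.
Layer cycle = 101.5004 + 13.3, so 114.8004 s.
1500 layers × 114.8004 s/layer = 172200.6 s, i.e. 47.83 hours.

47.83 hours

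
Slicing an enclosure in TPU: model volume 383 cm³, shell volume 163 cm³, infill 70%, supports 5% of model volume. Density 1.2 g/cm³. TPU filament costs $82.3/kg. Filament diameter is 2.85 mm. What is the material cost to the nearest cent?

Interior volume = 383 − 163 = 220 cm³.
Deposited infill = 0.70 × 220 = 154 cm³.
Support: 0.05 × 383 → 19.15 cm³.
Total extruded = 163 + 154 + 19.15, so 336.15 cm³.
Mass = 336.15 × 1.2 = 403.38 g.
At $82.3/kg: 403.38/1000 × 82.3 = $33.20.

$33.20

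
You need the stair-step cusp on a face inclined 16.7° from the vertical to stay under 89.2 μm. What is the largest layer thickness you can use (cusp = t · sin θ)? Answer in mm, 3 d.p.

sin(16.7°) = 0.2874; t_max = 0.0892/0.2874 = 0.310 mm.

0.310 mm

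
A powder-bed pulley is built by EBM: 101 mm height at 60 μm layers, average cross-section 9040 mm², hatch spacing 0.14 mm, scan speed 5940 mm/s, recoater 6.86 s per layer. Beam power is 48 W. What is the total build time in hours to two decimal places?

Layers = ⌈101/0.06⌉ = 1684.
Hatch length per layer = 9040 / 0.14 = 64571.4 mm.
Per-layer scan time = 64571.4 / 5940, so 10.8706 s.
Layer cycle = 10.8706 + 6.86 = 17.7306 s.
Total: 1684 × 17.7306 s = 29858.3304 s → 8.29 hours.

8.29 hours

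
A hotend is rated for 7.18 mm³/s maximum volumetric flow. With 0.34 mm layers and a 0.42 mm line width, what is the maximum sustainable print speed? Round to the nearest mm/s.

50 mm/s

Extrusion cross-section: 0.34 × 0.42 → 0.1428 mm².
v_max = Q/A = 7.18/0.1428 = 50.28 mm/s → 50 mm/s.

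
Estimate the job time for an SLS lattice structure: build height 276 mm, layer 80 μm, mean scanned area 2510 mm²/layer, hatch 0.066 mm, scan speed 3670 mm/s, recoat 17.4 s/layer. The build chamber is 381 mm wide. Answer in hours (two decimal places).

Layers = ⌈276/0.08⌉ = 3450.
Scan path per layer: 2510 / 0.066 → 38030.3 mm.
Scan time per layer = 38030.3 / 3670 = 10.3625 s.
Layer cycle: 10.3625 + 17.4 → 27.7625 s.
Total: 3450 × 27.7625 s = 95780.625 s → 26.61 hours.

26.61 hours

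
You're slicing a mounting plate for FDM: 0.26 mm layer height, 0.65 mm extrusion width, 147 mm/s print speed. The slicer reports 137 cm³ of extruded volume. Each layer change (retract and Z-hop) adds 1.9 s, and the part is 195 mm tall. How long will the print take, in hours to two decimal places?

1.93 hours

Extrusion cross-section = 0.26 × 0.65 = 0.169 mm².
Total extruded path = 137000/0.169 = 810650.9 mm.
Extrusion time: 810650.9 / 147 → 5514.6 s.
Number of layers: 195 / 0.26 → 750 (rounded up).
Layer-change overhead = 750 × 1.9 = 1425 s.
Altogether 5514.6 + 1425 = 6939.6 s, i.e. 1.93 hours.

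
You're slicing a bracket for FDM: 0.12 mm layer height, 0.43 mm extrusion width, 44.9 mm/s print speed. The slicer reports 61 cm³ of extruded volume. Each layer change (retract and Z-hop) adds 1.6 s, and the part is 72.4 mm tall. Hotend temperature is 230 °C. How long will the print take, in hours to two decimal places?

Bead cross-section: 0.12 × 0.43 → 0.0516 mm².
Total extruded path = 61000/0.0516 = 1182170.5 mm.
Print-move time: 1182170.5 / 44.9 → 26329 s.
Layer count = ceil(72.4 / 0.12) = 604.
Non-print overhead = 604 × 1.6 = 966.4 s.
Total = 26329 + 966.4 = 27295.4 s = 7.58 hours.

7.58 hours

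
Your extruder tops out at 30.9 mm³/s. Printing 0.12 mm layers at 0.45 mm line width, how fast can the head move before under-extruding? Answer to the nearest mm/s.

572 mm/s

Bead cross-section = 0.12 × 0.45 = 0.054 mm².
v_max = Q/A = 30.9/0.054 = 572.22 mm/s → 572 mm/s.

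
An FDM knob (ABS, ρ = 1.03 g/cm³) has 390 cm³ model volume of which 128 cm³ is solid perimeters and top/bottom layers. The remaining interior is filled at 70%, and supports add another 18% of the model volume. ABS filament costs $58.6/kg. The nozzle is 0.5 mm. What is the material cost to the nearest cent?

Volume inside the shell = 390 − 128 = 262 cm³.
Infill volume = 0.70 × 262, so 183.4 cm³.
Support: 0.18 × 390 → 70.2 cm³.
Total printed volume: 128 + 183.4 + 70.2 → 381.6 cm³.
Mass: 381.6 × 1.03 → 393.048 g.
Cost = 393.048 g / 1000 × $58.6/kg = $23.03.

$23.03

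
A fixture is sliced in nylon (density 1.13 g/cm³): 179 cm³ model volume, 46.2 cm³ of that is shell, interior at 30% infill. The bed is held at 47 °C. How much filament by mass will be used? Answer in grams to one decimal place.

Infill region = 179 − 46.2 = 132.8 cm³.
Infill deposited = 0.30 × 132.8 = 39.84 cm³.
Deposited volume = 46.2 + 39.84, so 86.04 cm³.
Mass = 86.04 × 1.13 = 97.2252 g.

97.2 g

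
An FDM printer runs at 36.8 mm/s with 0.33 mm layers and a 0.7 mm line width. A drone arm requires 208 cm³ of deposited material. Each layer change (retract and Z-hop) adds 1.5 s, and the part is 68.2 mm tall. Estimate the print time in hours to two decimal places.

6.88 hours

Line area = 0.33 × 0.7 = 0.231 mm².
Total extruded path = 208000/0.231 = 900432.9 mm.
Print-move time = 900432.9 / 36.8 = 24468.3 s.
Number of layers: 68.2 / 0.33 → 207 (rounded up).
Layer-change overhead = 207 × 1.5 = 310.5 s.
Altogether 24468.3 + 310.5 = 24778.8 s, i.e. 6.88 hours.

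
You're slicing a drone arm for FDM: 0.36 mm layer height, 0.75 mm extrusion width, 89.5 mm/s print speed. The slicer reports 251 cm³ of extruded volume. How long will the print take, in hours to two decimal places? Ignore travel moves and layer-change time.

Line area = 0.36 × 0.75, so 0.27 mm².
Total extruded path = 251000/0.27 = 929629.6 mm.
Print-move time: 929629.6 / 89.5 → 10386.9 s.
That's 10386.9 s → 2.89 hours.

2.89 hours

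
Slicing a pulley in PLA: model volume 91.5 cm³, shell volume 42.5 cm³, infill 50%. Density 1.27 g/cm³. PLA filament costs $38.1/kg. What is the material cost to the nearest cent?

Infill region = 91.5 − 42.5 = 49 cm³.
Deposited infill = 0.50 × 49, so 24.5 cm³.
Total extruded: 42.5 + 24.5 → 67 cm³.
Mass: 67 × 1.27 → 85.09 g.
Cost = 85.09 g / 1000 × $38.1/kg = $3.24.

$3.24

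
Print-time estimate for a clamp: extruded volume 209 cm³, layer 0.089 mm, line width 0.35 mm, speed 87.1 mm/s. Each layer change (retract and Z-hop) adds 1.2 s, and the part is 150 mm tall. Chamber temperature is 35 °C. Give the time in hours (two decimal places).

21.96 hours

Extrusion cross-section = 0.089 × 0.35, so 0.03115 mm².
Toolpath length = 209 cm³ / 0.03115 mm² = 209000 / 0.03115 = 6709470.3 mm.
Print-move time: 6709470.3 / 87.1 → 77031.8 s.
Number of layers: 150 / 0.089 → 1686 (rounded up).
Layer-change overhead = 1686 × 1.2, so 2023.2 s.
Total = 77031.8 + 2023.2 = 79055 s = 21.96 hours.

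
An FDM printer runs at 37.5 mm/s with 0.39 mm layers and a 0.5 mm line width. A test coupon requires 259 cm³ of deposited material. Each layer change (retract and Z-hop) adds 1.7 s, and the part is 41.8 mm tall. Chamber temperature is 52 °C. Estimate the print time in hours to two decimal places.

Bead cross-section = 0.39 × 0.5, so 0.195 mm².
Toolpath length = 259 cm³ / 0.195 mm² = 259000 / 0.195 = 1328205.1 mm.
Print-move time = 1328205.1 / 37.5 = 35418.8 s.
Number of layers: 41.8 / 0.39 → 108 (rounded up).
Z-hop total = 108 × 1.7 = 183.6 s.
Altogether 35418.8 + 183.6 = 35602.4 s, i.e. 9.89 hours.

9.89 hours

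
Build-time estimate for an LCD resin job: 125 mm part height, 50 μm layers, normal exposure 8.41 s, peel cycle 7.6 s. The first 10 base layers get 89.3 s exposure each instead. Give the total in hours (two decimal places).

Layer count = ceil(125 / 0.05) = 2500.
Burn-in layers: 10 × (89.3 + 7.6) → 969 s.
Normal layers = 2490 × (8.41 + 7.6) = 39864.9 s.
Sum: 969 + 39864.9 = 40833.9 s → 11.34 hours.

11.34 hours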